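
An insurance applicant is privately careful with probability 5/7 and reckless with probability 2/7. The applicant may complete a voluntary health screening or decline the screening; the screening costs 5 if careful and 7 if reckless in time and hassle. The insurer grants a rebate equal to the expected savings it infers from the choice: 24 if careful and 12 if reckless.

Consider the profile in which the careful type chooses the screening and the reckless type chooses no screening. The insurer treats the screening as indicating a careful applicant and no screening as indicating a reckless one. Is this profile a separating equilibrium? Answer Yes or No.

No

Under these beliefs, the screening earns rebate 24 and no screening earns rebate 12.
careful: the screening nets 24 − 5 = 19; no screening nets 12. careful prefers the screening.
reckless: the screening nets 24 − 7 = 17; no screening nets 12. reckless would deviate to the screening.
reckless has a profitable deviation, so the profile is not an equilibrium.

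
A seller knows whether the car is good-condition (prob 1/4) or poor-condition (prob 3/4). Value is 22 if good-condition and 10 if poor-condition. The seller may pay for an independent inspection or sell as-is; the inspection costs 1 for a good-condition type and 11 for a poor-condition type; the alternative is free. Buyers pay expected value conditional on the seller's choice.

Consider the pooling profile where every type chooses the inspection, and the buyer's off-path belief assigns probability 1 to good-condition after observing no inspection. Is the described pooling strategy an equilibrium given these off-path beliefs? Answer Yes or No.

On path, the buyer holds the prior and pays 1/4·22 + 3/4·10 = 13. Off path (no inspection), believing good-condition, it pays 22.
good-condition: the inspection nets 13 − 1 = 12; no inspection nets 22. good-condition would deviate.
poor-condition: the inspection nets 13 − 11 = 2; no inspection nets 22. poor-condition would deviate.
A type deviates, so pooling fails.

No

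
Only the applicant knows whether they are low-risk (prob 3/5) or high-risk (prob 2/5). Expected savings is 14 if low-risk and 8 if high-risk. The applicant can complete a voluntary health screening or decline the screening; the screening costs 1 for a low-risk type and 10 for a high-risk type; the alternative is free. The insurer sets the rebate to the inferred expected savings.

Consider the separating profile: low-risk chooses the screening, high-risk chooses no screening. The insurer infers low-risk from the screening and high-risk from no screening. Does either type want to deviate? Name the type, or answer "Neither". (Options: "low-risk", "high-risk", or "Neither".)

The screening pays 14; no screening pays 8.
low-risk: assigned the screening, nets 14 − 1 = 13; deviating to no screening nets 8.
high-risk: assigned no screening, nets 8; deviating to the screening nets 14 − 10 = 4.
Both types strictly prefer their assigned action; no profitable deviation.

Neither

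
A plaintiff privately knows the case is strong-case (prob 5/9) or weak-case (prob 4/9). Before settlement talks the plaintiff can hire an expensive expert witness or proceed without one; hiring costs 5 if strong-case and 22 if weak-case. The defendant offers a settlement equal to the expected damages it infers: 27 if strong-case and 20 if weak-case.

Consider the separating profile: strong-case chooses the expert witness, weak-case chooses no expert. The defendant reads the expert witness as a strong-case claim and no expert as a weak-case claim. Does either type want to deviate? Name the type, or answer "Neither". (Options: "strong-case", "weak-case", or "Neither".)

Neither

The expert witness pays 27; no expert pays 20.
strong-case: assigned the expert witness, nets 27 − 5 = 22; deviating to no expert nets 20.
weak-case: assigned no expert, nets 20; deviating to the expert witness nets 27 − 22 = 5.
Both types strictly prefer their assigned action; no profitable deviation.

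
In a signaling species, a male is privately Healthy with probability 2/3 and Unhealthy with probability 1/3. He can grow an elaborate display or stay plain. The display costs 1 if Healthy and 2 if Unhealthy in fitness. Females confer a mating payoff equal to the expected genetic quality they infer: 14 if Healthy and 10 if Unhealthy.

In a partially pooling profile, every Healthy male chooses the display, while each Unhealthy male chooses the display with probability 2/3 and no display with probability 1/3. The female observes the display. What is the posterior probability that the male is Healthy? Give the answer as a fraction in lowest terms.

3/4

P(the display) = (2/3)·1 + (1/3)·(2/3) = 8/9.
By Bayes' rule, P(Healthy | the display) = (2/3) / (8/9) = 3/4.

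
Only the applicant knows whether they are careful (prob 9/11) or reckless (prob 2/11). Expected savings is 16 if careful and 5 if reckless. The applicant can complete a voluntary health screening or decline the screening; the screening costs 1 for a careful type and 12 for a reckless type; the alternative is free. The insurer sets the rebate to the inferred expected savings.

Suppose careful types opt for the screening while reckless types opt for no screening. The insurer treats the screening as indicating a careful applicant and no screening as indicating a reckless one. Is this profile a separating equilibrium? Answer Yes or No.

Yes

Under these beliefs, the screening earns rebate 16 and no screening earns rebate 5.
careful: the screening nets 16 − 1 = 15; no screening nets 5. careful prefers the screening.
reckless: the screening nets 16 − 12 = 4; no screening nets 5. reckless prefers no screening.
Neither type deviates, so the separating profile is an equilibrium.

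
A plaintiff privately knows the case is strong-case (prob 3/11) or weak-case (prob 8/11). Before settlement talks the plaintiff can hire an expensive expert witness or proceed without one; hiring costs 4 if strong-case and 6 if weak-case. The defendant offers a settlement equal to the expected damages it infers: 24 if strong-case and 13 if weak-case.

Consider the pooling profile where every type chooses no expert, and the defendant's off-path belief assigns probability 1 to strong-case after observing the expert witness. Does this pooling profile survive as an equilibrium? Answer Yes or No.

No

On path, the defendant holds the prior and pays 3/11·24 + 8/11·13 = 16. Off path (the expert witness), believing strong-case, it pays 24.
strong-case: no expert nets 16; the expert witness nets 24 − 4 = 20. strong-case would deviate.
weak-case: no expert nets 16; the expert witness nets 24 − 6 = 18. weak-case would deviate.
A type deviates, so pooling fails.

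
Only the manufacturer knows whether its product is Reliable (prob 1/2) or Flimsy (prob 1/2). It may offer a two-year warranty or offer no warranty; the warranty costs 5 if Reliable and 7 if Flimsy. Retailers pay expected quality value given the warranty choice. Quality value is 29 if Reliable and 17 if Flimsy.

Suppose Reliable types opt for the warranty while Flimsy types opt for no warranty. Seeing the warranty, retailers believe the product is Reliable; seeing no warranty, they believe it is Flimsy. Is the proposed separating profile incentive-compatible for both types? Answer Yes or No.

No

Under these beliefs, the warranty earns price 29 and no warranty earns price 17.
Reliable: the warranty nets 29 − 5 = 24; no warranty nets 17. Reliable prefers the warranty.
Flimsy: the warranty nets 29 − 7 = 22; no warranty nets 17. Flimsy would deviate to the warranty.
Flimsy has a profitable deviation, so the profile is not an equilibrium.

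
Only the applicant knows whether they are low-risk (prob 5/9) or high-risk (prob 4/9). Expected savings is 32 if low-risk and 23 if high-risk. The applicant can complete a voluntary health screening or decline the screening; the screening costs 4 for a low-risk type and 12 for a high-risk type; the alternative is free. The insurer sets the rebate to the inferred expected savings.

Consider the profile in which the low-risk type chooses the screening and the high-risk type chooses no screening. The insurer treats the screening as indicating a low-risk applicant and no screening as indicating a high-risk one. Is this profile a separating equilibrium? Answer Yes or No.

Yes

Under these beliefs, the screening earns rebate 32 and no screening earns rebate 23.
low-risk: the screening nets 32 − 4 = 28; no screening nets 23. low-risk prefers the screening.
high-risk: the screening nets 32 − 12 = 20; no screening nets 23. high-risk prefers no screening.
Neither type deviates, so the separating profile is an equilibrium.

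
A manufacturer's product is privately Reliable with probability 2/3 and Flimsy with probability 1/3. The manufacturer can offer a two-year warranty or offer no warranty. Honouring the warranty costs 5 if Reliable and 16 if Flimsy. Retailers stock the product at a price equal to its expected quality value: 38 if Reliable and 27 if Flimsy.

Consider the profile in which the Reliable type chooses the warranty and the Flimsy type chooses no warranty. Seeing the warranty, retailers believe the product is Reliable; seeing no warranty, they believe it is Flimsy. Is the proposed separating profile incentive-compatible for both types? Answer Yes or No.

Yes

Under these beliefs, the warranty earns price 38 and no warranty earns price 27.
Reliable: the warranty nets 38 − 5 = 33; no warranty nets 27. Reliable prefers the warranty.
Flimsy: the warranty nets 38 − 16 = 22; no warranty nets 27. Flimsy prefers no warranty.
Neither type deviates, so the separating profile is an equilibrium.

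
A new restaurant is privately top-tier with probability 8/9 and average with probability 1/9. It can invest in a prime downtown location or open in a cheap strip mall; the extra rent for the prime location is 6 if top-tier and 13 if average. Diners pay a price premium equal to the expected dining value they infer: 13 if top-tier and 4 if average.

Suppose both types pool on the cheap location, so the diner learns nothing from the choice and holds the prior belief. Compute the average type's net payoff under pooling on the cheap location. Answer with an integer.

Pooled price premium = 8/9·13 + 1/9·4 = 12.
average pays no cost for the cheap location, so net payoff = 12.

12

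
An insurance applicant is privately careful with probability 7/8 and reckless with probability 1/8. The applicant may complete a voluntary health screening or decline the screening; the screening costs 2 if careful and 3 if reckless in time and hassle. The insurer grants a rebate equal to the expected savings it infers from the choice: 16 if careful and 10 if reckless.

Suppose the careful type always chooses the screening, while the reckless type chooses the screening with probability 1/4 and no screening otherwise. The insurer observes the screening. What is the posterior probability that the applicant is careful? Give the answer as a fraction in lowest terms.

P(the screening) = (7/8)·1 + (1/8)·(1/4) = 29/32.
By Bayes' rule, P(careful | the screening) = (7/8) / (29/32) = 28/29.

28/29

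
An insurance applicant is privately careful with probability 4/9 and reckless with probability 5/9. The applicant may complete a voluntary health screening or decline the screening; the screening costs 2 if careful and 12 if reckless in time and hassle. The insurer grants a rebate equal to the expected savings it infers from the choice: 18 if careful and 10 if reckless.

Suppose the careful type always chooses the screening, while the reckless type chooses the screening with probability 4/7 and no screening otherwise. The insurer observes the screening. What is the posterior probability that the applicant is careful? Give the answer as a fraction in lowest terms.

7/12

P(the screening) = (4/9)·1 + (5/9)·(4/7) = 16/21.
By Bayes' rule, P(careful | the screening) = (4/9) / (16/21) = 7/12.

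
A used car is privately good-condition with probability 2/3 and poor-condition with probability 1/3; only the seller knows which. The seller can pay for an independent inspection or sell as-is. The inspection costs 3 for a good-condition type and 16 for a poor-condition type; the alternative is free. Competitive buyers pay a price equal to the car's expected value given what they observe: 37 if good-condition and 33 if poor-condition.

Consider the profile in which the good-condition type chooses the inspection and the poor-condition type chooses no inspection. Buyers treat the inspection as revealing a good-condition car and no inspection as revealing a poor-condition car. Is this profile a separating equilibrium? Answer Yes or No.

Yes

Under these beliefs, the inspection earns price 37 and no inspection earns price 33.
good-condition: the inspection nets 37 − 3 = 34; no inspection nets 33. good-condition prefers the inspection.
poor-condition: the inspection nets 37 − 16 = 21; no inspection nets 33. poor-condition prefers no inspection.
Neither type deviates, so the separating profile is an equilibrium.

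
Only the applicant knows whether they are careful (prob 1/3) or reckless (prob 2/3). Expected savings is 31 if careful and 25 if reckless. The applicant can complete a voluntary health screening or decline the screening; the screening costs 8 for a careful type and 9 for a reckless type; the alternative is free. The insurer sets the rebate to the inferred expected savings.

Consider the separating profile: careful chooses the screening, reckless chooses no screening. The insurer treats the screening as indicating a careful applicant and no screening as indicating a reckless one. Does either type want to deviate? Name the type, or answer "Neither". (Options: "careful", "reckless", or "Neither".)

careful

The screening pays 31; no screening pays 25.
careful: assigned the screening, nets 31 − 8 = 23; deviating to no screening nets 25.
reckless: assigned no screening, nets 25; deviating to the screening nets 31 − 9 = 22.
The careful type gains 2 by deviating.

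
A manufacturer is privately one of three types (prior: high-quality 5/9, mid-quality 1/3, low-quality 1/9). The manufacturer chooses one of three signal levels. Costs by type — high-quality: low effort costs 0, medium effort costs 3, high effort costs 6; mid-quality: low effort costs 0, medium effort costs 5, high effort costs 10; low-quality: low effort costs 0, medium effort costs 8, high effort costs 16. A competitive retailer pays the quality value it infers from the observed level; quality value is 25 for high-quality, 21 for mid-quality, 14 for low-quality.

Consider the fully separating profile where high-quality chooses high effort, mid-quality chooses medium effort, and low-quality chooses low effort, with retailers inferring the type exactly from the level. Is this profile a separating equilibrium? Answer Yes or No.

Yes

Separating prices: high effort → 25, medium effort → 21, low effort → 14.
high-quality (assigned high effort): low effort: 14 − 0 = 14; medium effort: 21 − 3 = 18; high effort: 25 − 6 = 19. high-quality stays.
mid-quality (assigned medium effort): low effort: 14 − 0 = 14; medium effort: 21 − 5 = 16; high effort: 25 − 10 = 15. mid-quality stays.
low-quality (assigned low effort): low effort: 14 − 0 = 14; medium effort: 21 − 8 = 13; high effort: 25 − 16 = 9. low-quality stays.
Every type prefers its assigned level; separation holds.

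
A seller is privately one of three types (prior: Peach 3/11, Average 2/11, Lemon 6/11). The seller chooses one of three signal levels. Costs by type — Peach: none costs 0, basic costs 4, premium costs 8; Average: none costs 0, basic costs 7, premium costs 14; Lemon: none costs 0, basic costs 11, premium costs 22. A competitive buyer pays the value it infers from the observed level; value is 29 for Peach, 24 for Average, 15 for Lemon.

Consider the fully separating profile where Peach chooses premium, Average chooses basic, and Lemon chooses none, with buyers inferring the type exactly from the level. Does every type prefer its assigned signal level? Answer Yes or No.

Yes

Separating prices: premium → 29, basic → 24, none → 15.
Peach (assigned premium): none: 15 − 0 = 15; basic: 24 − 4 = 20; premium: 29 − 8 = 21. Peach stays.
Average (assigned basic): none: 15 − 0 = 15; basic: 24 − 7 = 17; premium: 29 − 14 = 15. Average stays.
Lemon (assigned none): none: 15 − 0 = 15; basic: 24 − 11 = 13; premium: 29 − 22 = 7. Lemon stays.
Every type prefers its assigned level; separation holds.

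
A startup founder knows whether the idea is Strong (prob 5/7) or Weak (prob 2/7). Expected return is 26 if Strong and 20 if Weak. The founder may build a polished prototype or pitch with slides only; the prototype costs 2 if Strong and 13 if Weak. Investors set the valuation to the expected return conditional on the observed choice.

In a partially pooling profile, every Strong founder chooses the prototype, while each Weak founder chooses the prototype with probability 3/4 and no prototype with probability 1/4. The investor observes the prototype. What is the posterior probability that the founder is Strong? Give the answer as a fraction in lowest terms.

P(the prototype) = (5/7)·1 + (2/7)·(3/4) = 13/14.
By Bayes' rule, P(Strong | the prototype) = (5/7) / (13/14) = 10/13.

10/13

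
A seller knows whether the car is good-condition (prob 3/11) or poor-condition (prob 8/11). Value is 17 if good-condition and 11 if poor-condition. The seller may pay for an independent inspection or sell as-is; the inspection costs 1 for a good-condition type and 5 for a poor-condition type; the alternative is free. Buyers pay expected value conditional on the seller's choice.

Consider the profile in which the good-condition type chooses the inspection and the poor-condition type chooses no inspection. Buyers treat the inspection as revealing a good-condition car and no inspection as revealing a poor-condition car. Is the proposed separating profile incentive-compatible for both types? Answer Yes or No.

No

Under these beliefs, the inspection earns price 17 and no inspection earns price 11.
good-condition: the inspection nets 17 − 1 = 16; no inspection nets 11. good-condition prefers the inspection.
poor-condition: the inspection nets 17 − 5 = 12; no inspection nets 11. poor-condition would deviate to the inspection.
poor-condition has a profitable deviation, so the profile is not an equilibrium.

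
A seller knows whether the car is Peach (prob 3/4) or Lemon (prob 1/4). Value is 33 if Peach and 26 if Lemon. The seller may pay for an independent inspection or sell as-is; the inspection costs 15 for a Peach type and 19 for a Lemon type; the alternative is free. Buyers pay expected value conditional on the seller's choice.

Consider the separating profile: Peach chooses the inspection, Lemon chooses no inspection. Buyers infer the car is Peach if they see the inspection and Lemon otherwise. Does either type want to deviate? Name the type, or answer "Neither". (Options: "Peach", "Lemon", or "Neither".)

Peach

The inspection pays 33; no inspection pays 26.
Peach: assigned the inspection, nets 33 − 15 = 18; deviating to no inspection nets 26.
Lemon: assigned no inspection, nets 26; deviating to the inspection nets 33 − 19 = 14.
The Peach type gains 8 by deviating.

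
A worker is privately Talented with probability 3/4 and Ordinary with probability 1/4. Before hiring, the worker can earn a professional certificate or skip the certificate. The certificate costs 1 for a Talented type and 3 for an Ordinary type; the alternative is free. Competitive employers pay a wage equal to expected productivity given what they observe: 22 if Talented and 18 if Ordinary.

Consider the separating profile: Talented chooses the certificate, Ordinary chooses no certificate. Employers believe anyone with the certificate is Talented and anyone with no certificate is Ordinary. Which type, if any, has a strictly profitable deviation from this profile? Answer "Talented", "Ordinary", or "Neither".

The certificate pays 22; no certificate pays 18.
Talented: assigned the certificate, nets 22 − 1 = 21; deviating to no certificate nets 18.
Ordinary: assigned no certificate, nets 18; deviating to the certificate nets 22 − 3 = 19.
The Ordinary type gains 1 by deviating.

Ordinary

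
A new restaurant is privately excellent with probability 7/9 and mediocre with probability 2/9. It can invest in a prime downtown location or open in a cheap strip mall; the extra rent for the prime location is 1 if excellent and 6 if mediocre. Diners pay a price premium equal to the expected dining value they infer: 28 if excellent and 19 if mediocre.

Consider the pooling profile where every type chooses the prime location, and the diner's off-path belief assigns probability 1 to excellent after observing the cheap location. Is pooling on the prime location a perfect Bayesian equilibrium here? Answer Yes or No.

On path, the diner holds the prior and pays 7/9·28 + 2/9·19 = 26. Off path (the cheap location), believing excellent, it pays 28.
excellent: the prime location nets 26 − 1 = 25; the cheap location nets 28. excellent would deviate.
mediocre: the prime location nets 26 − 6 = 20; the cheap location nets 28. mediocre would deviate.
A type deviates, so pooling fails.

No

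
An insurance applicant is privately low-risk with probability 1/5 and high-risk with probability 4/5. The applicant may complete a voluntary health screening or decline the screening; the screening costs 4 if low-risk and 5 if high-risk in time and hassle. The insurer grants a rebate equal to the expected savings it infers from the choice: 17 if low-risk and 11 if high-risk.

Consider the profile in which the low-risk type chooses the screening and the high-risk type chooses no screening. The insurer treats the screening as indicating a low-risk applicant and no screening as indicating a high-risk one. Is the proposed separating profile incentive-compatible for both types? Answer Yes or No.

No

Under these beliefs, the screening earns rebate 17 and no screening earns rebate 11.
low-risk: the screening nets 17 − 4 = 13; no screening nets 11. low-risk prefers the screening.
high-risk: the screening nets 17 − 5 = 12; no screening nets 11. high-risk would deviate to the screening.
high-risk has a profitable deviation, so the profile is not an equilibrium.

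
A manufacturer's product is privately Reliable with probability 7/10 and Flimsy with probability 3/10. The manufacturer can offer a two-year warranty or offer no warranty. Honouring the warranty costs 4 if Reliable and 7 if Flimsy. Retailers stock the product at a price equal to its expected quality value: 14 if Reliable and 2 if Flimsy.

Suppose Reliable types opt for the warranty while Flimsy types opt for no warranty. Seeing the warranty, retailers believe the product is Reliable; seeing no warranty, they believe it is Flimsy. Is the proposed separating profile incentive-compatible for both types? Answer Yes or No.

Under these beliefs, the warranty earns price 14 and no warranty earns price 2.
Reliable: the warranty nets 14 − 4 = 10; no warranty nets 2. Reliable prefers the warranty.
Flimsy: the warranty nets 14 − 7 = 7; no warranty nets 2. Flimsy would deviate to the warranty.
Flimsy has a profitable deviation, so the profile is not an equilibrium.

No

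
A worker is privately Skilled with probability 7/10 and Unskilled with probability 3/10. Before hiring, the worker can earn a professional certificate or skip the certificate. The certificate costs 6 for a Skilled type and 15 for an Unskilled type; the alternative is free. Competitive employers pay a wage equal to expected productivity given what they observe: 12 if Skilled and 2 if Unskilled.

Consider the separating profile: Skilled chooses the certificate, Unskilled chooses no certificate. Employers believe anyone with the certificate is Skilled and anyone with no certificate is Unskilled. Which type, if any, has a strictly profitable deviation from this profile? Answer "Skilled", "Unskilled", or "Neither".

The certificate pays 12; no certificate pays 2.
Skilled: assigned the certificate, nets 12 − 6 = 6; deviating to no certificate nets 2.
Unskilled: assigned no certificate, nets 2; deviating to the certificate nets 12 − 15 = -3.
Both types strictly prefer their assigned action; no profitable deviation.

Neither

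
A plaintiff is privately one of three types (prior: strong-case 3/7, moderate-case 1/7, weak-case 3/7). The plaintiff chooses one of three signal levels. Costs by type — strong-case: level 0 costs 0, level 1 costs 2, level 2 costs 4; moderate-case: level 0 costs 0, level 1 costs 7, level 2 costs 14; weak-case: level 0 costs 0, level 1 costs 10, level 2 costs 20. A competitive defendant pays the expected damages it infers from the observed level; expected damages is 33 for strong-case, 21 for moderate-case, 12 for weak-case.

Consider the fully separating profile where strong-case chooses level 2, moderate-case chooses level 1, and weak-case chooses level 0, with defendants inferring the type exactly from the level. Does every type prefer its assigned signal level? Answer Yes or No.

Separating settlements: level 2 → 33, level 1 → 21, level 0 → 12.
strong-case (assigned level 2): level 0: 12 − 0 = 12; level 1: 21 − 2 = 19; level 2: 33 − 4 = 29. strong-case stays.
moderate-case (assigned level 1): level 0: 12 − 0 = 12; level 1: 21 − 7 = 14; level 2: 33 − 14 = 19. moderate-case prefers level 2.
weak-case (assigned level 0): level 0: 12 − 0 = 12; level 1: 21 − 10 = 11; level 2: 33 − 20 = 13. weak-case prefers level 2.
At least one type deviates; the separating profile fails.

No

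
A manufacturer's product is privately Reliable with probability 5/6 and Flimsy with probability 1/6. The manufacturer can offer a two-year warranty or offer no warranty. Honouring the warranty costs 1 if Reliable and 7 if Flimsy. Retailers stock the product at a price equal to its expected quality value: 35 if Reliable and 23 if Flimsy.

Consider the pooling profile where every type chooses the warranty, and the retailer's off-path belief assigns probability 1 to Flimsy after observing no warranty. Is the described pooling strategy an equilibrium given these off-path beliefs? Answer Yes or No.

On path, the retailer holds the prior and pays 5/6·35 + 1/6·23 = 33. Off path (no warranty), believing Flimsy, it pays 23.
Reliable: the warranty nets 33 − 1 = 32; no warranty nets 23. Reliable stays.
Flimsy: the warranty nets 33 − 7 = 26; no warranty nets 23. Flimsy stays.
No type deviates, so pooling is sustained.

Yes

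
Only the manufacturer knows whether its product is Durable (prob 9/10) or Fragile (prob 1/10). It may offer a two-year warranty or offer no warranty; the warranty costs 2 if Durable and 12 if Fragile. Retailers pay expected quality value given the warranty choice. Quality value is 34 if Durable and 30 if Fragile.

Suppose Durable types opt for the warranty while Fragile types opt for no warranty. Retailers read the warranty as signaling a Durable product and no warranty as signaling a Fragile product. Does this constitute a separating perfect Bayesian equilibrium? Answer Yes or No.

Under these beliefs, the warranty earns price 34 and no warranty earns price 30.
Durable: the warranty nets 34 − 2 = 32; no warranty nets 30. Durable prefers the warranty.
Fragile: the warranty nets 34 − 12 = 22; no warranty nets 30. Fragile prefers no warranty.
Neither type deviates, so the separating profile is an equilibrium.

Yes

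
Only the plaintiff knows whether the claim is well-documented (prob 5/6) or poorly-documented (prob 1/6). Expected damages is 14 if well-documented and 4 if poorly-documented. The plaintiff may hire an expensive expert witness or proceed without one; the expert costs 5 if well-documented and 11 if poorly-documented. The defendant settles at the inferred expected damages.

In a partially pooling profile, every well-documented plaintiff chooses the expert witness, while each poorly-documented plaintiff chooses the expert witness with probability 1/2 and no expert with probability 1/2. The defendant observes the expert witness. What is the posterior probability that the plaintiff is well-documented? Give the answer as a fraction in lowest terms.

10/11

P(the expert witness) = (5/6)·1 + (1/6)·(1/2) = 11/12.
By Bayes' rule, P(well-documented | the expert witness) = (5/6) / (11/12) = 10/11.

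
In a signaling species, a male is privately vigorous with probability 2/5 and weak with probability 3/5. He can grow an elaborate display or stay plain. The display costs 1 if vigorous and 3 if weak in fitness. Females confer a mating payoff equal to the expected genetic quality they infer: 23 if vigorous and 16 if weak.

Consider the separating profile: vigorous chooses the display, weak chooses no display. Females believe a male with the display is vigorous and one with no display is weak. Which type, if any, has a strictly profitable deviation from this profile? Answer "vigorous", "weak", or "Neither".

The display pays 23; no display pays 16.
vigorous: assigned the display, nets 23 − 1 = 22; deviating to no display nets 16.
weak: assigned no display, nets 16; deviating to the display nets 23 − 3 = 20.
The weak type gains 4 by deviating.

weak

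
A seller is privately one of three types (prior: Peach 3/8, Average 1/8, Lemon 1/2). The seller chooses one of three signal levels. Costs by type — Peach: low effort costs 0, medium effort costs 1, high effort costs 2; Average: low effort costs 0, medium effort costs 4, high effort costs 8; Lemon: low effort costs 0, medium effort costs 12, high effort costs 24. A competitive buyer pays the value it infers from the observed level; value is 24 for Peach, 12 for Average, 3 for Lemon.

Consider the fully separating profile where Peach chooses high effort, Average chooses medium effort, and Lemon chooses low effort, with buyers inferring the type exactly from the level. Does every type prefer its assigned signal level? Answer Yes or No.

Separating prices: high effort → 24, medium effort → 12, low effort → 3.
Peach (assigned high effort): low effort: 3 − 0 = 3; medium effort: 12 − 1 = 11; high effort: 24 − 2 = 22. Peach stays.
Average (assigned medium effort): low effort: 3 − 0 = 3; medium effort: 12 − 4 = 8; high effort: 24 − 8 = 16. Average prefers high effort.
Lemon (assigned low effort): low effort: 3 − 0 = 3; medium effort: 12 − 12 = 0; high effort: 24 − 24 = 0. Lemon stays.
At least one type deviates; the separating profile fails.

No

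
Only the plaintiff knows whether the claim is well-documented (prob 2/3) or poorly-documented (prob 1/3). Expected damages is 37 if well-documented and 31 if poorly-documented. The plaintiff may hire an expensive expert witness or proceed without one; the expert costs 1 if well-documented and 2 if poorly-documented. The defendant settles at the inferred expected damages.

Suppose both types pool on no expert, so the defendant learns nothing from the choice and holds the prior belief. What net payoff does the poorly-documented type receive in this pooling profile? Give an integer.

Pooled settlement = 2/3·37 + 1/3·31 = 35.
poorly-documented pays no cost for no expert, so net payoff = 35.

35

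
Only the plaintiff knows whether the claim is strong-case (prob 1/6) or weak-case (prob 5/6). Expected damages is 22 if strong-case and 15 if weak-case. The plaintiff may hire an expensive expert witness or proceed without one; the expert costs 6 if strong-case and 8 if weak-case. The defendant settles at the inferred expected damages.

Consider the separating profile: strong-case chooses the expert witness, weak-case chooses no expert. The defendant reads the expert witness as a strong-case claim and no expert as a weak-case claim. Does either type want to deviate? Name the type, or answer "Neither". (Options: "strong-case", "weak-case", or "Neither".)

Neither

The expert witness pays 22; no expert pays 15.
strong-case: assigned the expert witness, nets 22 − 6 = 16; deviating to no expert nets 15.
weak-case: assigned no expert, nets 15; deviating to the expert witness nets 22 − 8 = 14.
Both types strictly prefer their assigned action; no profitable deviation.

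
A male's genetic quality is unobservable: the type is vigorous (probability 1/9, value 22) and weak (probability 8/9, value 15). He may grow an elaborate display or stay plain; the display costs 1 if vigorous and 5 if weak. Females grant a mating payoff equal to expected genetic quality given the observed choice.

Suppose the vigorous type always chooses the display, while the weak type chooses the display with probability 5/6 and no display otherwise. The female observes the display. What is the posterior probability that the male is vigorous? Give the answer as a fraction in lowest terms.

P(the display) = (1/9)·1 + (8/9)·(5/6) = 23/27.
By Bayes' rule, P(vigorous | the display) = (1/9) / (23/27) = 3/23.

3/23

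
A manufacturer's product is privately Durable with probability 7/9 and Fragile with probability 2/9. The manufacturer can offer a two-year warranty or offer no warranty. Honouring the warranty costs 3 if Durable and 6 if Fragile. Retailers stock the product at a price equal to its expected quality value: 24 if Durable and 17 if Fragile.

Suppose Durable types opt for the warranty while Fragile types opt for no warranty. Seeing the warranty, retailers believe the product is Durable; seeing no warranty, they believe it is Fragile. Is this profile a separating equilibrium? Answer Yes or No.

Under these beliefs, the warranty earns price 24 and no warranty earns price 17.
Durable: the warranty nets 24 − 3 = 21; no warranty nets 17. Durable prefers the warranty.
Fragile: the warranty nets 24 − 6 = 18; no warranty nets 17. Fragile would deviate to the warranty.
Fragile has a profitable deviation, so the profile is not an equilibrium.

No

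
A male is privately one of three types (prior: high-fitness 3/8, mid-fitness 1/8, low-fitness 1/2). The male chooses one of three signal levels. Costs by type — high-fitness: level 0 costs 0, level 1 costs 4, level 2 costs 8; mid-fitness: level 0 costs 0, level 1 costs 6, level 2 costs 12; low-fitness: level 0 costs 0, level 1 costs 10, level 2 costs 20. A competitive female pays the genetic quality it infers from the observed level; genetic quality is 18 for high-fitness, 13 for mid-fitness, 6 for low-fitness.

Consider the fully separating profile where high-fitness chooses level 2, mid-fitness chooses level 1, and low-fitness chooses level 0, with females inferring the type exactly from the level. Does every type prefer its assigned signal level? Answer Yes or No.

Yes

Separating mating payoffs: level 2 → 18, level 1 → 13, level 0 → 6.
high-fitness (assigned level 2): level 0: 6 − 0 = 6; level 1: 13 − 4 = 9; level 2: 18 − 8 = 10. high-fitness stays.
mid-fitness (assigned level 1): level 0: 6 − 0 = 6; level 1: 13 − 6 = 7; level 2: 18 − 12 = 6. mid-fitness stays.
low-fitness (assigned level 0): level 0: 6 − 0 = 6; level 1: 13 − 10 = 3; level 2: 18 − 20 = -2. low-fitness stays.
Every type prefers its assigned level; separation holds.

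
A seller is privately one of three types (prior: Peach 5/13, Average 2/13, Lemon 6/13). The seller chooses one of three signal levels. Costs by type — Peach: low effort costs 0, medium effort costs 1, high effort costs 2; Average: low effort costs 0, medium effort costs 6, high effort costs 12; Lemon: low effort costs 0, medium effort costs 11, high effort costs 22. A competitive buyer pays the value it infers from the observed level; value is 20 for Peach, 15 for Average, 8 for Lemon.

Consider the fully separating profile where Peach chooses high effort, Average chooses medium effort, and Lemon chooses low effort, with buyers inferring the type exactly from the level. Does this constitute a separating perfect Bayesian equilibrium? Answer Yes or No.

Yes

Separating prices: high effort → 20, medium effort → 15, low effort → 8.
Peach (assigned high effort): low effort: 8 − 0 = 8; medium effort: 15 − 1 = 14; high effort: 20 − 2 = 18. Peach stays.
Average (assigned medium effort): low effort: 8 − 0 = 8; medium effort: 15 − 6 = 9; high effort: 20 − 12 = 8. Average stays.
Lemon (assigned low effort): low effort: 8 − 0 = 8; medium effort: 15 − 11 = 4; high effort: 20 − 22 = -2. Lemon stays.
Every type prefers its assigned level; separation holds.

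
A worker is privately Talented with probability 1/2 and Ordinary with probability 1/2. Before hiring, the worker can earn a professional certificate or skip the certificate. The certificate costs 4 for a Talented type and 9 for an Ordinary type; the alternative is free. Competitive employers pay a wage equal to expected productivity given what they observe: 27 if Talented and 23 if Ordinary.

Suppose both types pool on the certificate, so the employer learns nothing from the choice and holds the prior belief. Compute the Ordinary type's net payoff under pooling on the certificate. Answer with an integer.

16

Pooled wage = 1/2·27 + 1/2·23 = 25.
Ordinary pays cost 9 for the certificate, so net payoff = 25 − 9 = 16.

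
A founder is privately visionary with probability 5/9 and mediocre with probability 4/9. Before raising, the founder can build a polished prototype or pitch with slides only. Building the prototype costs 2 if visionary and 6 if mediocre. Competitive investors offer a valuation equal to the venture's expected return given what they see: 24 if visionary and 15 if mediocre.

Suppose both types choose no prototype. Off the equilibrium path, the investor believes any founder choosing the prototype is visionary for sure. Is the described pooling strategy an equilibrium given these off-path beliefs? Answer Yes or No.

On path, the investor holds the prior and pays 5/9·24 + 4/9·15 = 20. Off path (the prototype), believing visionary, it pays 24.
visionary: no prototype nets 20; the prototype nets 24 − 2 = 22. visionary would deviate.
mediocre: no prototype nets 20; the prototype nets 24 − 6 = 18. mediocre stays.
A type deviates, so pooling fails.

No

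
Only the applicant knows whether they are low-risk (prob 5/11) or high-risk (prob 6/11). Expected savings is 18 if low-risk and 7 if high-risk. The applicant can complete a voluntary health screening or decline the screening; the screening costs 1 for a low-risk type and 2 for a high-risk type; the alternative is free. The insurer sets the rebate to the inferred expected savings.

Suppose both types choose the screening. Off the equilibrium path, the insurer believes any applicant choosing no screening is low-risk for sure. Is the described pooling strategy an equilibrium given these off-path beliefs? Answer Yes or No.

No

On path, the insurer holds the prior and pays 5/11·18 + 6/11·7 = 12. Off path (no screening), believing low-risk, it pays 18.
low-risk: the screening nets 12 − 1 = 11; no screening nets 18. low-risk would deviate.
high-risk: the screening nets 12 − 2 = 10; no screening nets 18. high-risk would deviate.
A type deviates, so pooling fails.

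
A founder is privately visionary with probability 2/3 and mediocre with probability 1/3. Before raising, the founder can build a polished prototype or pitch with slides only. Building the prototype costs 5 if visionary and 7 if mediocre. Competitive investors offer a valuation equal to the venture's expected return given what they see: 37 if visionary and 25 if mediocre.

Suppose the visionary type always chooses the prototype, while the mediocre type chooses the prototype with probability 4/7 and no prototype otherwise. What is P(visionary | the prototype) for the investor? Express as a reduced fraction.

P(the prototype) = (2/3)·1 + (1/3)·(4/7) = 6/7.
By Bayes' rule, P(visionary | the prototype) = (2/3) / (6/7) = 7/9.

7/9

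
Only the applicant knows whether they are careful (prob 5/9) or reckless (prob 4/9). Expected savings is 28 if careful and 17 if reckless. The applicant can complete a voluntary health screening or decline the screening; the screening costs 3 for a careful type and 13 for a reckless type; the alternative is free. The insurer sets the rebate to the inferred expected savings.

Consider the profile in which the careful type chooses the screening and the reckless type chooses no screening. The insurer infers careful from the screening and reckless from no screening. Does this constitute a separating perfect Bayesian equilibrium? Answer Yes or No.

Under these beliefs, the screening earns rebate 28 and no screening earns rebate 17.
careful: the screening nets 28 − 3 = 25; no screening nets 17. careful prefers the screening.
reckless: the screening nets 28 − 13 = 15; no screening nets 17. reckless prefers no screening.
Neither type deviates, so the separating profile is an equilibrium.

Yes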